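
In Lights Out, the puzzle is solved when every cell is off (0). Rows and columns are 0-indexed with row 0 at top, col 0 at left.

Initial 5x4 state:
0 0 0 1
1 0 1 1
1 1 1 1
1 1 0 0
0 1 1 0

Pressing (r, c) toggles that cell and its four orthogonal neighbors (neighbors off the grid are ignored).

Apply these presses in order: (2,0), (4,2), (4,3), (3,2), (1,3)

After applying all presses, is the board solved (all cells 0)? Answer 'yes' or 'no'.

Answer: yes

Derivation:
After press 1 at (2,0):
0 0 0 1
0 0 1 1
0 0 1 1
0 1 0 0
0 1 1 0

After press 2 at (4,2):
0 0 0 1
0 0 1 1
0 0 1 1
0 1 1 0
0 0 0 1

After press 3 at (4,3):
0 0 0 1
0 0 1 1
0 0 1 1
0 1 1 1
0 0 1 0

After press 4 at (3,2):
0 0 0 1
0 0 1 1
0 0 0 1
0 0 0 0
0 0 0 0

After press 5 at (1,3):
0 0 0 0
0 0 0 0
0 0 0 0
0 0 0 0
0 0 0 0

Lights still on: 0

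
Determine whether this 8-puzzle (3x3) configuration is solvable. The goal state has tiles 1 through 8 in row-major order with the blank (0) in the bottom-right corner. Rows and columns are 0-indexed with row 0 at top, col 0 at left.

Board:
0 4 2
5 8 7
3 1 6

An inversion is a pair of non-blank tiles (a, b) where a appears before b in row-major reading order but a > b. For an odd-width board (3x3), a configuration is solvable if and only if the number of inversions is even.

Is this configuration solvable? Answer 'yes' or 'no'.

Answer: yes

Derivation:
Inversions (pairs i<j in row-major order where tile[i] > tile[j] > 0): 14
14 is even, so the puzzle is solvable.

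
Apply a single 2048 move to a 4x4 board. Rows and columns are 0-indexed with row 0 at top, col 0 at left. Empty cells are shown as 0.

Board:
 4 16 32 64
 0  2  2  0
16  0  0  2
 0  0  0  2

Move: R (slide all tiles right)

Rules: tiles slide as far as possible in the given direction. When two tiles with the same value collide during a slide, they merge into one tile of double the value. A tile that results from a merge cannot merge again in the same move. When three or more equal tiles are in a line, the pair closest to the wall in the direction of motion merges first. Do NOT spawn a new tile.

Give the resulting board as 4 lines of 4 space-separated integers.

Answer:  4 16 32 64
 0  0  0  4
 0  0 16  2
 0  0  0  2

Derivation:
Slide right:
row 0: [4, 16, 32, 64] -> [4, 16, 32, 64]
row 1: [0, 2, 2, 0] -> [0, 0, 0, 4]
row 2: [16, 0, 0, 2] -> [0, 0, 16, 2]
row 3: [0, 0, 0, 2] -> [0, 0, 0, 2]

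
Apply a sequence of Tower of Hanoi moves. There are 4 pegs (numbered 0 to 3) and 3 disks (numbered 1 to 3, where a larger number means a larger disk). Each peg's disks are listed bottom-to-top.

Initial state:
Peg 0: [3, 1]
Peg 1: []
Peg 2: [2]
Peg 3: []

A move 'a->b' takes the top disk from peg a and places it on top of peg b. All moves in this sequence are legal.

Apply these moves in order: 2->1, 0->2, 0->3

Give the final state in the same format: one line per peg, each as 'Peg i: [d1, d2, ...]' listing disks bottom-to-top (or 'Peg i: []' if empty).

After move 1 (2->1):
Peg 0: [3, 1]
Peg 1: [2]
Peg 2: []
Peg 3: []

After move 2 (0->2):
Peg 0: [3]
Peg 1: [2]
Peg 2: [1]
Peg 3: []

After move 3 (0->3):
Peg 0: []
Peg 1: [2]
Peg 2: [1]
Peg 3: [3]

Answer: Peg 0: []
Peg 1: [2]
Peg 2: [1]
Peg 3: [3]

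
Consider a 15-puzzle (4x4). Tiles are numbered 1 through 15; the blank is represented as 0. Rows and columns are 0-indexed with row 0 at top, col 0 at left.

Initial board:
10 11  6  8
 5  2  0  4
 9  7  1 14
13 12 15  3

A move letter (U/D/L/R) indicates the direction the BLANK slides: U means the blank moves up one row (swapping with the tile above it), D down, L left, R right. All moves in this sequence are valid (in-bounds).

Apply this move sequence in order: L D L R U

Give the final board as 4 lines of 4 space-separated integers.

Answer: 10 11  6  8
 5  0  2  4
 9  7  1 14
13 12 15  3

Derivation:
After move 1 (L):
10 11  6  8
 5  0  2  4
 9  7  1 14
13 12 15  3

After move 2 (D):
10 11  6  8
 5  7  2  4
 9  0  1 14
13 12 15  3

After move 3 (L):
10 11  6  8
 5  7  2  4
 0  9  1 14
13 12 15  3

After move 4 (R):
10 11  6  8
 5  7  2  4
 9  0  1 14
13 12 15  3

After move 5 (U):
10 11  6  8
 5  0  2  4
 9  7  1 14
13 12 15  3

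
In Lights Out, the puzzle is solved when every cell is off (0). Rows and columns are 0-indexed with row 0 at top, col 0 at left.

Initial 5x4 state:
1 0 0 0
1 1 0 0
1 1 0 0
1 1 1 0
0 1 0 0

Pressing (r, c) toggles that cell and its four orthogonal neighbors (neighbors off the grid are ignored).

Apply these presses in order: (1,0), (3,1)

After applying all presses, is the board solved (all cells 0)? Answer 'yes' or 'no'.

Answer: yes

Derivation:
After press 1 at (1,0):
0 0 0 0
0 0 0 0
0 1 0 0
1 1 1 0
0 1 0 0

After press 2 at (3,1):
0 0 0 0
0 0 0 0
0 0 0 0
0 0 0 0
0 0 0 0

Lights still on: 0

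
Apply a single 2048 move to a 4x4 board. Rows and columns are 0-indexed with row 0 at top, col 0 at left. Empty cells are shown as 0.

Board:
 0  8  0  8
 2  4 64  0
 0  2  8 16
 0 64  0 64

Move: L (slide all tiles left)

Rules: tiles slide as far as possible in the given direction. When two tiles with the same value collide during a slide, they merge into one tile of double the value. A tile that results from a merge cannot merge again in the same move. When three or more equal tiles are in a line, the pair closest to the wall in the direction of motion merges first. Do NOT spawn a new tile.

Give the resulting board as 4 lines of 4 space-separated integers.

Slide left:
row 0: [0, 8, 0, 8] -> [16, 0, 0, 0]
row 1: [2, 4, 64, 0] -> [2, 4, 64, 0]
row 2: [0, 2, 8, 16] -> [2, 8, 16, 0]
row 3: [0, 64, 0, 64] -> [128, 0, 0, 0]

Answer:  16   0   0   0
  2   4  64   0
  2   8  16   0
128   0   0   0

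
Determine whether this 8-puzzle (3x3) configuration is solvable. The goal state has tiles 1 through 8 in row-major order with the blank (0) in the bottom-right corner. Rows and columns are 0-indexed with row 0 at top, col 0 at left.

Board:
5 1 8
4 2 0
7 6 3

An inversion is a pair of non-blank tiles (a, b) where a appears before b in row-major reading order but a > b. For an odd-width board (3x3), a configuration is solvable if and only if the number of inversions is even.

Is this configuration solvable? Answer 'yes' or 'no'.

Inversions (pairs i<j in row-major order where tile[i] > tile[j] > 0): 14
14 is even, so the puzzle is solvable.

Answer: yes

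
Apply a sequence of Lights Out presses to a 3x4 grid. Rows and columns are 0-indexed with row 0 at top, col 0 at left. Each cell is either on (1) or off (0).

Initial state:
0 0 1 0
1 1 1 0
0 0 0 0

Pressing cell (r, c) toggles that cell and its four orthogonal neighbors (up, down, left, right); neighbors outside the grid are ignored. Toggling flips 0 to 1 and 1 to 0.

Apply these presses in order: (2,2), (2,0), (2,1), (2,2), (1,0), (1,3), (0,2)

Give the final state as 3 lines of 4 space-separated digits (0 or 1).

After press 1 at (2,2):
0 0 1 0
1 1 0 0
0 1 1 1

After press 2 at (2,0):
0 0 1 0
0 1 0 0
1 0 1 1

After press 3 at (2,1):
0 0 1 0
0 0 0 0
0 1 0 1

After press 4 at (2,2):
0 0 1 0
0 0 1 0
0 0 1 0

After press 5 at (1,0):
1 0 1 0
1 1 1 0
1 0 1 0

After press 6 at (1,3):
1 0 1 1
1 1 0 1
1 0 1 1

After press 7 at (0,2):
1 1 0 0
1 1 1 1
1 0 1 1

Answer: 1 1 0 0
1 1 1 1
1 0 1 1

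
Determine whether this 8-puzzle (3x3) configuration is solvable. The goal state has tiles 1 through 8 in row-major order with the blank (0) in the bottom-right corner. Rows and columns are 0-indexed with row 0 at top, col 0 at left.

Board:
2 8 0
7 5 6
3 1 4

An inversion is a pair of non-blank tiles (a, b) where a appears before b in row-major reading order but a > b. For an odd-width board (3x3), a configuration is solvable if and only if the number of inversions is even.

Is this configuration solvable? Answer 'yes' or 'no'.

Inversions (pairs i<j in row-major order where tile[i] > tile[j] > 0): 19
19 is odd, so the puzzle is not solvable.

Answer: no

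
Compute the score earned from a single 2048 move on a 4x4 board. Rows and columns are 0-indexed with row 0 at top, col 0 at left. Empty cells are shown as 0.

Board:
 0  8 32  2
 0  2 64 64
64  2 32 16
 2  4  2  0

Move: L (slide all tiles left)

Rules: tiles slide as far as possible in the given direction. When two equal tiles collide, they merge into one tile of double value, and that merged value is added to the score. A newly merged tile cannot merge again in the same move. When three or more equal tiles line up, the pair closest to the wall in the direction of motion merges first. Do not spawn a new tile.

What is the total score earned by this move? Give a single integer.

Answer: 128

Derivation:
Slide left:
row 0: [0, 8, 32, 2] -> [8, 32, 2, 0]  score +0 (running 0)
row 1: [0, 2, 64, 64] -> [2, 128, 0, 0]  score +128 (running 128)
row 2: [64, 2, 32, 16] -> [64, 2, 32, 16]  score +0 (running 128)
row 3: [2, 4, 2, 0] -> [2, 4, 2, 0]  score +0 (running 128)
Board after move:
  8  32   2   0
  2 128   0   0
 64   2  32  16
  2   4   2   0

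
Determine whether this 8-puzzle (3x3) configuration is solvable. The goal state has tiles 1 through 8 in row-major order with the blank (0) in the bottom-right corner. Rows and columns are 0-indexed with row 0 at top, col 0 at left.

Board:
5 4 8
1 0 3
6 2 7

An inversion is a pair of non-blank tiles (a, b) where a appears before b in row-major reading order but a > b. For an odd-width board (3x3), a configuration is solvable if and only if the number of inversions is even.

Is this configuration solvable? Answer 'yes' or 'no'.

Answer: yes

Derivation:
Inversions (pairs i<j in row-major order where tile[i] > tile[j] > 0): 14
14 is even, so the puzzle is solvable.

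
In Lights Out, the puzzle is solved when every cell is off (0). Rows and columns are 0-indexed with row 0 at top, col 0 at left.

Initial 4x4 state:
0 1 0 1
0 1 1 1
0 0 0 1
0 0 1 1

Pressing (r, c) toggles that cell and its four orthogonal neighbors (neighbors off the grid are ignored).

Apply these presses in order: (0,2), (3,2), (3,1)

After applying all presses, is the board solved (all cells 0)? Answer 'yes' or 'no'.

Answer: no

Derivation:
After press 1 at (0,2):
0 0 1 0
0 1 0 1
0 0 0 1
0 0 1 1

After press 2 at (3,2):
0 0 1 0
0 1 0 1
0 0 1 1
0 1 0 0

After press 3 at (3,1):
0 0 1 0
0 1 0 1
0 1 1 1
1 0 1 0

Lights still on: 8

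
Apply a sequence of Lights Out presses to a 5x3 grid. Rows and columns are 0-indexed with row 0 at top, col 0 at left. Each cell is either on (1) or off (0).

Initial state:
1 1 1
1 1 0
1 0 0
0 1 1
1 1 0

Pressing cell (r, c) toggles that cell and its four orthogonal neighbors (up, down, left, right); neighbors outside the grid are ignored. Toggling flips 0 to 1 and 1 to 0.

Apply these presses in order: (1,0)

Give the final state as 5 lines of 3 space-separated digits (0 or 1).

After press 1 at (1,0):
0 1 1
0 0 0
0 0 0
0 1 1
1 1 0

Answer: 0 1 1
0 0 0
0 0 0
0 1 1
1 1 0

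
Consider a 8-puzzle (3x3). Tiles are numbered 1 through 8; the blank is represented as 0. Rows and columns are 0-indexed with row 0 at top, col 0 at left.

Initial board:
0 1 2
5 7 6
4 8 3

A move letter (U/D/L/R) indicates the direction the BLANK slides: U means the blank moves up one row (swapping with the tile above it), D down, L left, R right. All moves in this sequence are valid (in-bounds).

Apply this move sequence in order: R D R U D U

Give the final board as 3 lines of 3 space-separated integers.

After move 1 (R):
1 0 2
5 7 6
4 8 3

After move 2 (D):
1 7 2
5 0 6
4 8 3

After move 3 (R):
1 7 2
5 6 0
4 8 3

After move 4 (U):
1 7 0
5 6 2
4 8 3

After move 5 (D):
1 7 2
5 6 0
4 8 3

After move 6 (U):
1 7 0
5 6 2
4 8 3

Answer: 1 7 0
5 6 2
4 8 3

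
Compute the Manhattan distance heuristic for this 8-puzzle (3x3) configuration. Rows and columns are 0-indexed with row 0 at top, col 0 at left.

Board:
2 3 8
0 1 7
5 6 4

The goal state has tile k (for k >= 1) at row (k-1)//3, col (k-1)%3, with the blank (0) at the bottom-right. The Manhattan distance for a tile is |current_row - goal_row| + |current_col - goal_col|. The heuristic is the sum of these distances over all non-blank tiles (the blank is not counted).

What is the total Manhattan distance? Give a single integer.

Tile 2: at (0,0), goal (0,1), distance |0-0|+|0-1| = 1
Tile 3: at (0,1), goal (0,2), distance |0-0|+|1-2| = 1
Tile 8: at (0,2), goal (2,1), distance |0-2|+|2-1| = 3
Tile 1: at (1,1), goal (0,0), distance |1-0|+|1-0| = 2
Tile 7: at (1,2), goal (2,0), distance |1-2|+|2-0| = 3
Tile 5: at (2,0), goal (1,1), distance |2-1|+|0-1| = 2
Tile 6: at (2,1), goal (1,2), distance |2-1|+|1-2| = 2
Tile 4: at (2,2), goal (1,0), distance |2-1|+|2-0| = 3
Sum: 1 + 1 + 3 + 2 + 3 + 2 + 2 + 3 = 17

Answer: 17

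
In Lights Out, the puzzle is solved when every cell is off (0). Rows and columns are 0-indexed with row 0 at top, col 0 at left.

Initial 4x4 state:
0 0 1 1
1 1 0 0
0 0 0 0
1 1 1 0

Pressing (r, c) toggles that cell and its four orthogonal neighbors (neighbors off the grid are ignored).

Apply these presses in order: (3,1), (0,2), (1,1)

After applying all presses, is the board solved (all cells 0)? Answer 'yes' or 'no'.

Answer: yes

Derivation:
After press 1 at (3,1):
0 0 1 1
1 1 0 0
0 1 0 0
0 0 0 0

After press 2 at (0,2):
0 1 0 0
1 1 1 0
0 1 0 0
0 0 0 0

After press 3 at (1,1):
0 0 0 0
0 0 0 0
0 0 0 0
0 0 0 0

Lights still on: 0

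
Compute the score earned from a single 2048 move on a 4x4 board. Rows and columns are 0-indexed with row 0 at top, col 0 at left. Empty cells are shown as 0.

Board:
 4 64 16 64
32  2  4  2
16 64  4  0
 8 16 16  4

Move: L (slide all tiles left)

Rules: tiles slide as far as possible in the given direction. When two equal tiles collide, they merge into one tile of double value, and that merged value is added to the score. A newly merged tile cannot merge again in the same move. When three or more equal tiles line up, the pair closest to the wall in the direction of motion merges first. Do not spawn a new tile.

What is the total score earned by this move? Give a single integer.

Answer: 32

Derivation:
Slide left:
row 0: [4, 64, 16, 64] -> [4, 64, 16, 64]  score +0 (running 0)
row 1: [32, 2, 4, 2] -> [32, 2, 4, 2]  score +0 (running 0)
row 2: [16, 64, 4, 0] -> [16, 64, 4, 0]  score +0 (running 0)
row 3: [8, 16, 16, 4] -> [8, 32, 4, 0]  score +32 (running 32)
Board after move:
 4 64 16 64
32  2  4  2
16 64  4  0
 8 32  4  0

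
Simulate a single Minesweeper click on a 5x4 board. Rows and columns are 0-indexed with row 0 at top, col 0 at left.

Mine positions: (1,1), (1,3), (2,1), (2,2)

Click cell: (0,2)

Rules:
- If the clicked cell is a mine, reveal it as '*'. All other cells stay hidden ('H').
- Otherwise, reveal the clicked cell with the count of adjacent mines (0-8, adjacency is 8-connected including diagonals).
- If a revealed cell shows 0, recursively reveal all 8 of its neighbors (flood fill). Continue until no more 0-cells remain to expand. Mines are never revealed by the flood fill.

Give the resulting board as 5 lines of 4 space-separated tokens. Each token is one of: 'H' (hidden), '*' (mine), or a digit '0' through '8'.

H H 2 H
H H H H
H H H H
H H H H
H H H H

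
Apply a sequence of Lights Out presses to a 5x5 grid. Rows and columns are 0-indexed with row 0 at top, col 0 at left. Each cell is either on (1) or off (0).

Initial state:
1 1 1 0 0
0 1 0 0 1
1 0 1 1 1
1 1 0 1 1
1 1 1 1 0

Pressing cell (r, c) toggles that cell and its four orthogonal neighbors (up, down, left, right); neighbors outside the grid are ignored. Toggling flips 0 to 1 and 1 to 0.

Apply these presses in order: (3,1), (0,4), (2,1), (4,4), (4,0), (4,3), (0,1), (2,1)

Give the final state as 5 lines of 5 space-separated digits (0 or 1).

After press 1 at (3,1):
1 1 1 0 0
0 1 0 0 1
1 1 1 1 1
0 0 1 1 1
1 0 1 1 0

After press 2 at (0,4):
1 1 1 1 1
0 1 0 0 0
1 1 1 1 1
0 0 1 1 1
1 0 1 1 0

After press 3 at (2,1):
1 1 1 1 1
0 0 0 0 0
0 0 0 1 1
0 1 1 1 1
1 0 1 1 0

After press 4 at (4,4):
1 1 1 1 1
0 0 0 0 0
0 0 0 1 1
0 1 1 1 0
1 0 1 0 1

After press 5 at (4,0):
1 1 1 1 1
0 0 0 0 0
0 0 0 1 1
1 1 1 1 0
0 1 1 0 1

After press 6 at (4,3):
1 1 1 1 1
0 0 0 0 0
0 0 0 1 1
1 1 1 0 0
0 1 0 1 0

After press 7 at (0,1):
0 0 0 1 1
0 1 0 0 0
0 0 0 1 1
1 1 1 0 0
0 1 0 1 0

After press 8 at (2,1):
0 0 0 1 1
0 0 0 0 0
1 1 1 1 1
1 0 1 0 0
0 1 0 1 0

Answer: 0 0 0 1 1
0 0 0 0 0
1 1 1 1 1
1 0 1 0 0
0 1 0 1 0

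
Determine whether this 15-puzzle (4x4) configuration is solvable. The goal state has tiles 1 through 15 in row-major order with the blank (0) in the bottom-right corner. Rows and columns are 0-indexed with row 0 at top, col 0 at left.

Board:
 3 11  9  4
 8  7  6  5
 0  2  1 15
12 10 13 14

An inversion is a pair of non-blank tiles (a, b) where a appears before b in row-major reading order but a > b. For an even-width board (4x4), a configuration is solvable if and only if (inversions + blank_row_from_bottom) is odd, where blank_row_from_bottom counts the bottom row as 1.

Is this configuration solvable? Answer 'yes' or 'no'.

Inversions: 40
Blank is in row 2 (0-indexed from top), which is row 2 counting from the bottom (bottom = 1).
40 + 2 = 42, which is even, so the puzzle is not solvable.

Answer: no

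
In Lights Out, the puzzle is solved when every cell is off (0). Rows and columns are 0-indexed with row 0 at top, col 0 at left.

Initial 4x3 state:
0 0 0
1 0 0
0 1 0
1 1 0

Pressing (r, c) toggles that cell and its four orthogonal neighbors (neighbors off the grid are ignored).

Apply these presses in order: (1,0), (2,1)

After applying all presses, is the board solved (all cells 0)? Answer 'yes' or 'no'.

Answer: no

Derivation:
After press 1 at (1,0):
1 0 0
0 1 0
1 1 0
1 1 0

After press 2 at (2,1):
1 0 0
0 0 0
0 0 1
1 0 0

Lights still on: 3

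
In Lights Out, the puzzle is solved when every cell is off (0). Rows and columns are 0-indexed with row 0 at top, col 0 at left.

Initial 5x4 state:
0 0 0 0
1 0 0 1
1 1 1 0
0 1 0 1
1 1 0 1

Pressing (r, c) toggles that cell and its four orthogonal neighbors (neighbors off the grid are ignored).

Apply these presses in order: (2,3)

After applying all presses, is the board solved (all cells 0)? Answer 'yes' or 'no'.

Answer: no

Derivation:
After press 1 at (2,3):
0 0 0 0
1 0 0 0
1 1 0 1
0 1 0 0
1 1 0 1

Lights still on: 8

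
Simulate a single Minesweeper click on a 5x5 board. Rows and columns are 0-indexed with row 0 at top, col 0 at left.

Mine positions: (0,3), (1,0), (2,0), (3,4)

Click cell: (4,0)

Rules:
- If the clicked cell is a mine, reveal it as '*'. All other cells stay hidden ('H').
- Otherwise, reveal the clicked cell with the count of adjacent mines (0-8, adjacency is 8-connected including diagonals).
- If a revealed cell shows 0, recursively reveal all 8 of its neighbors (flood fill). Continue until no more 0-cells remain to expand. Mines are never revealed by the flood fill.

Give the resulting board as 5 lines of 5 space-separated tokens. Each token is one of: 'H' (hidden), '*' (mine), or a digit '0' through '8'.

H H H H H
H 2 1 1 H
H 2 0 1 H
1 1 0 1 H
0 0 0 1 H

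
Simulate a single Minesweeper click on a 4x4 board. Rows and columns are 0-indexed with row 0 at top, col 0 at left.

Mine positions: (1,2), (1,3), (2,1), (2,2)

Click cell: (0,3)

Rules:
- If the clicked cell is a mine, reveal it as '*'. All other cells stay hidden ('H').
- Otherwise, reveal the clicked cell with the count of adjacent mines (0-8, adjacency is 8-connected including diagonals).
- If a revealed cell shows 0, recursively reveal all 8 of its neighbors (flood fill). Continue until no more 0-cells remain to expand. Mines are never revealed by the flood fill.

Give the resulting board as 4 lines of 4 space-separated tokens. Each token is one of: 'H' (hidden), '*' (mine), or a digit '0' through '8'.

H H H 2
H H H H
H H H H
H H H H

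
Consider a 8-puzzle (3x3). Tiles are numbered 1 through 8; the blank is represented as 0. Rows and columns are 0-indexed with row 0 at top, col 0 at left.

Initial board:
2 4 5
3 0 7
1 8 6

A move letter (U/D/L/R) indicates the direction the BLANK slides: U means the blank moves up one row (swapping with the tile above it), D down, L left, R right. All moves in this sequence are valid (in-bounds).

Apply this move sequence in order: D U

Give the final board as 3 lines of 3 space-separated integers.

After move 1 (D):
2 4 5
3 8 7
1 0 6

After move 2 (U):
2 4 5
3 0 7
1 8 6

Answer: 2 4 5
3 0 7
1 8 6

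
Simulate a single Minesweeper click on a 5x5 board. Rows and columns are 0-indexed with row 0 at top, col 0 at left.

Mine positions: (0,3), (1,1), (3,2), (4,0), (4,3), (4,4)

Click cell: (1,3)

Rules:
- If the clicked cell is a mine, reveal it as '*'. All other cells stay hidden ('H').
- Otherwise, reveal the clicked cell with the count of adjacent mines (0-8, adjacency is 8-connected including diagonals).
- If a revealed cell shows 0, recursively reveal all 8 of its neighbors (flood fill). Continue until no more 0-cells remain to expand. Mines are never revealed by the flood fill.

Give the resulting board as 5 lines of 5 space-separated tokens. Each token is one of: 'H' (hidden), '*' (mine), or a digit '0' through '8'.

H H H H H
H H H 1 H
H H H H H
H H H H H
H H H H H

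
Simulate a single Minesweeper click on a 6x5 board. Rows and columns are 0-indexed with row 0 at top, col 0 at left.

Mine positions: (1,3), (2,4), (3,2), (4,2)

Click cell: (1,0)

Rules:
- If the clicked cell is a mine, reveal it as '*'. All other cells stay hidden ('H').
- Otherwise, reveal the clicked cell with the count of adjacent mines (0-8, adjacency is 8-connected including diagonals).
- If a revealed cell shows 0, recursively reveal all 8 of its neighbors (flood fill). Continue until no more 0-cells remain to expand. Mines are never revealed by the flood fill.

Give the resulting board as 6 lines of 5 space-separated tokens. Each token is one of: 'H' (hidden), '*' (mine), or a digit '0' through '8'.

0 0 1 H H
0 0 1 H H
0 1 2 H H
0 2 H H H
0 2 H H H
0 1 H H H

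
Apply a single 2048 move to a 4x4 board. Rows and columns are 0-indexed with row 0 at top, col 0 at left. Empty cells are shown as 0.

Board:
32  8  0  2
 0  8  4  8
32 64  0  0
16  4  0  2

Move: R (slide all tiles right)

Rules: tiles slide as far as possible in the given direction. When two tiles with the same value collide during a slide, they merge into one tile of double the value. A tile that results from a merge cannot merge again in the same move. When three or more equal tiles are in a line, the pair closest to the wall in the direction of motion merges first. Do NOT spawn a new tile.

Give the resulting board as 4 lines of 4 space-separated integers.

Answer:  0 32  8  2
 0  8  4  8
 0  0 32 64
 0 16  4  2

Derivation:
Slide right:
row 0: [32, 8, 0, 2] -> [0, 32, 8, 2]
row 1: [0, 8, 4, 8] -> [0, 8, 4, 8]
row 2: [32, 64, 0, 0] -> [0, 0, 32, 64]
row 3: [16, 4, 0, 2] -> [0, 16, 4, 2]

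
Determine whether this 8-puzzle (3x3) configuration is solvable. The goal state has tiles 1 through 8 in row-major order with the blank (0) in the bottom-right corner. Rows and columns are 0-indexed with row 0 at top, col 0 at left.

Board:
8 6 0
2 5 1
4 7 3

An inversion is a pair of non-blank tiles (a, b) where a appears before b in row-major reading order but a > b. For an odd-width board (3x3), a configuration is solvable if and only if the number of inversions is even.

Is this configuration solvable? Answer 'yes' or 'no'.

Inversions (pairs i<j in row-major order where tile[i] > tile[j] > 0): 18
18 is even, so the puzzle is solvable.

Answer: yes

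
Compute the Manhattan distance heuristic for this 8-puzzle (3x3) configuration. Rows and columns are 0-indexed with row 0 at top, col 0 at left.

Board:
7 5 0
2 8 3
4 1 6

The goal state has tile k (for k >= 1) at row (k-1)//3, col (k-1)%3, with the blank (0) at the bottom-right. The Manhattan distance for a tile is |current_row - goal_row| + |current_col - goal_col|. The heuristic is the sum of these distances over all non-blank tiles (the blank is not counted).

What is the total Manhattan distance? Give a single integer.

Answer: 12

Derivation:
Tile 7: (0,0)->(2,0) = 2
Tile 5: (0,1)->(1,1) = 1
Tile 2: (1,0)->(0,1) = 2
Tile 8: (1,1)->(2,1) = 1
Tile 3: (1,2)->(0,2) = 1
Tile 4: (2,0)->(1,0) = 1
Tile 1: (2,1)->(0,0) = 3
Tile 6: (2,2)->(1,2) = 1
Sum: 2 + 1 + 2 + 1 + 1 + 1 + 3 + 1 = 12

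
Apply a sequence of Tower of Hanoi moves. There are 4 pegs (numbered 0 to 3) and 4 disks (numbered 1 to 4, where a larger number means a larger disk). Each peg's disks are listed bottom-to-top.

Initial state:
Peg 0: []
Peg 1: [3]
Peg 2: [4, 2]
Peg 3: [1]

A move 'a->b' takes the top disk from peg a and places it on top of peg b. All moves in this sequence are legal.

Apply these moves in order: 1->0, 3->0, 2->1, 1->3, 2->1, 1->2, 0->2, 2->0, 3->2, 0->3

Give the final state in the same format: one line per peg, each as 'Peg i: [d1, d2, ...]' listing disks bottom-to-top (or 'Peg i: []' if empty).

Answer: Peg 0: [3]
Peg 1: []
Peg 2: [4, 2]
Peg 3: [1]

Derivation:
After move 1 (1->0):
Peg 0: [3]
Peg 1: []
Peg 2: [4, 2]
Peg 3: [1]

After move 2 (3->0):
Peg 0: [3, 1]
Peg 1: []
Peg 2: [4, 2]
Peg 3: []

After move 3 (2->1):
Peg 0: [3, 1]
Peg 1: [2]
Peg 2: [4]
Peg 3: []

After move 4 (1->3):
Peg 0: [3, 1]
Peg 1: []
Peg 2: [4]
Peg 3: [2]

After move 5 (2->1):
Peg 0: [3, 1]
Peg 1: [4]
Peg 2: []
Peg 3: [2]

After move 6 (1->2):
Peg 0: [3, 1]
Peg 1: []
Peg 2: [4]
Peg 3: [2]

After move 7 (0->2):
Peg 0: [3]
Peg 1: []
Peg 2: [4, 1]
Peg 3: [2]

After move 8 (2->0):
Peg 0: [3, 1]
Peg 1: []
Peg 2: [4]
Peg 3: [2]

After move 9 (3->2):
Peg 0: [3, 1]
Peg 1: []
Peg 2: [4, 2]
Peg 3: []

After move 10 (0->3):
Peg 0: [3]
Peg 1: []
Peg 2: [4, 2]
Peg 3: [1]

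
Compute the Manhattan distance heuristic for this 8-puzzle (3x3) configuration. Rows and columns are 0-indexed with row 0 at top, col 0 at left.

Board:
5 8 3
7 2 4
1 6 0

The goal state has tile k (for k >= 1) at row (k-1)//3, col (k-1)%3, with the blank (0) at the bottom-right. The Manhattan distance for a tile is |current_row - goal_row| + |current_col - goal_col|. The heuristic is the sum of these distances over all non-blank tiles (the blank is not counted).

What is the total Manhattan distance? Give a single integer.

Tile 5: (0,0)->(1,1) = 2
Tile 8: (0,1)->(2,1) = 2
Tile 3: (0,2)->(0,2) = 0
Tile 7: (1,0)->(2,0) = 1
Tile 2: (1,1)->(0,1) = 1
Tile 4: (1,2)->(1,0) = 2
Tile 1: (2,0)->(0,0) = 2
Tile 6: (2,1)->(1,2) = 2
Sum: 2 + 2 + 0 + 1 + 1 + 2 + 2 + 2 = 12

Answer: 12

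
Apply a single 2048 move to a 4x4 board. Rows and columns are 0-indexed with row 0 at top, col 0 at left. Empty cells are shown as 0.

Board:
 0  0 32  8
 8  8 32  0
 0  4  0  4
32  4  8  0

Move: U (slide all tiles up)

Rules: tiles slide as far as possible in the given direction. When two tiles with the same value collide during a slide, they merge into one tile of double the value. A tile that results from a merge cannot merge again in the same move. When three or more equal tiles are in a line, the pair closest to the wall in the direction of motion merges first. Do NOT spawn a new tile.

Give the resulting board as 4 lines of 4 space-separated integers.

Answer:  8  8 64  8
32  8  8  4
 0  0  0  0
 0  0  0  0

Derivation:
Slide up:
col 0: [0, 8, 0, 32] -> [8, 32, 0, 0]
col 1: [0, 8, 4, 4] -> [8, 8, 0, 0]
col 2: [32, 32, 0, 8] -> [64, 8, 0, 0]
col 3: [8, 0, 4, 0] -> [8, 4, 0, 0]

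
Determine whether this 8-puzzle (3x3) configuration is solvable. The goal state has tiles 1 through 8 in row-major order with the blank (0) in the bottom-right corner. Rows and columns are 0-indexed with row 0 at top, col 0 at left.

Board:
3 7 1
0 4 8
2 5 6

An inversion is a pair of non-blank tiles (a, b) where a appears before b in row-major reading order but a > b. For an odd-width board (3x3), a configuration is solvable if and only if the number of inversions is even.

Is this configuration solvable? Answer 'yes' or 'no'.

Inversions (pairs i<j in row-major order where tile[i] > tile[j] > 0): 11
11 is odd, so the puzzle is not solvable.

Answer: no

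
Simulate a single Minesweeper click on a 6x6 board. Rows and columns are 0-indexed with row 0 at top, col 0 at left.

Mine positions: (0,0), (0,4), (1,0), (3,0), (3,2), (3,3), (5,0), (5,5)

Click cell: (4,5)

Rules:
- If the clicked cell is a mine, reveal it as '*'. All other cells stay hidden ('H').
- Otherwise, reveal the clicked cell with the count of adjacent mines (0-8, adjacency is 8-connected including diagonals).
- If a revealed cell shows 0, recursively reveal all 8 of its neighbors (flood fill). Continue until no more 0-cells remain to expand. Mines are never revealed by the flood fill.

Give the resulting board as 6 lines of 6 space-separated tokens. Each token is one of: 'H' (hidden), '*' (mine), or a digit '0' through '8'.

H H H H H H
H H H H H H
H H H H H H
H H H H H H
H H H H H 1
H H H H H H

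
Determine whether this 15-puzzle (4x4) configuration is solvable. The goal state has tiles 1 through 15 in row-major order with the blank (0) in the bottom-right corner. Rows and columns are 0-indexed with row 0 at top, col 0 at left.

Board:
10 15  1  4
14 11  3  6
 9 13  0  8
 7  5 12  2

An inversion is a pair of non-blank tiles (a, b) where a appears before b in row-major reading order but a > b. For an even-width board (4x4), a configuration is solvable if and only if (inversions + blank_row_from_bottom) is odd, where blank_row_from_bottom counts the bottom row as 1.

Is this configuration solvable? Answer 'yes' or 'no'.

Answer: no

Derivation:
Inversions: 60
Blank is in row 2 (0-indexed from top), which is row 2 counting from the bottom (bottom = 1).
60 + 2 = 62, which is even, so the puzzle is not solvable.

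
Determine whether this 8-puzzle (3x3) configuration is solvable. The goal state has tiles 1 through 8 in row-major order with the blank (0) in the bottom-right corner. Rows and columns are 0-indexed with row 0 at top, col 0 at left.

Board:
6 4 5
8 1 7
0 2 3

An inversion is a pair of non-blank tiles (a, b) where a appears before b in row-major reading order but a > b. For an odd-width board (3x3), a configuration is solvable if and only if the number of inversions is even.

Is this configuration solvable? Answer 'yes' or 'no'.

Inversions (pairs i<j in row-major order where tile[i] > tile[j] > 0): 17
17 is odd, so the puzzle is not solvable.

Answer: no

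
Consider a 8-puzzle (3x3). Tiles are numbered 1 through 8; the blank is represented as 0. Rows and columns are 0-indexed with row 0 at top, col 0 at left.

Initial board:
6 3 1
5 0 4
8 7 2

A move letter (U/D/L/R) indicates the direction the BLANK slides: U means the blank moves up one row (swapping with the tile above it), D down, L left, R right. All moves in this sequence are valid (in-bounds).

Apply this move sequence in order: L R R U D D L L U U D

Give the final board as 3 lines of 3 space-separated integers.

After move 1 (L):
6 3 1
0 5 4
8 7 2

After move 2 (R):
6 3 1
5 0 4
8 7 2

After move 3 (R):
6 3 1
5 4 0
8 7 2

After move 4 (U):
6 3 0
5 4 1
8 7 2

After move 5 (D):
6 3 1
5 4 0
8 7 2

After move 6 (D):
6 3 1
5 4 2
8 7 0

After move 7 (L):
6 3 1
5 4 2
8 0 7

After move 8 (L):
6 3 1
5 4 2
0 8 7

After move 9 (U):
6 3 1
0 4 2
5 8 7

After move 10 (U):
0 3 1
6 4 2
5 8 7

After move 11 (D):
6 3 1
0 4 2
5 8 7

Answer: 6 3 1
0 4 2
5 8 7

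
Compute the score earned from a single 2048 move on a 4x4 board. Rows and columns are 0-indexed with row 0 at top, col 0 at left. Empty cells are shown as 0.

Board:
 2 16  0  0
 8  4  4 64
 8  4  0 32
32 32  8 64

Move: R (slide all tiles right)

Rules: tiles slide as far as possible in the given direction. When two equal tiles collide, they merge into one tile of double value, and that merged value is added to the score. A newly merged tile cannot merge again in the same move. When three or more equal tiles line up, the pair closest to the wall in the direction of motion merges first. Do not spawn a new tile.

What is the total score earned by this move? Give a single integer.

Slide right:
row 0: [2, 16, 0, 0] -> [0, 0, 2, 16]  score +0 (running 0)
row 1: [8, 4, 4, 64] -> [0, 8, 8, 64]  score +8 (running 8)
row 2: [8, 4, 0, 32] -> [0, 8, 4, 32]  score +0 (running 8)
row 3: [32, 32, 8, 64] -> [0, 64, 8, 64]  score +64 (running 72)
Board after move:
 0  0  2 16
 0  8  8 64
 0  8  4 32
 0 64  8 64

Answer: 72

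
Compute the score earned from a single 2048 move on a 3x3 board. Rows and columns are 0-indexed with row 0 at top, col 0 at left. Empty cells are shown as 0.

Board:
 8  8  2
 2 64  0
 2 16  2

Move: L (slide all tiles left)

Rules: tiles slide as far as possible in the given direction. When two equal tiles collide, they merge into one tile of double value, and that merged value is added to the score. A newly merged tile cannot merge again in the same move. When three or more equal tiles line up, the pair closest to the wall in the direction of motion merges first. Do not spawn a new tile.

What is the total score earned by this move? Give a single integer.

Slide left:
row 0: [8, 8, 2] -> [16, 2, 0]  score +16 (running 16)
row 1: [2, 64, 0] -> [2, 64, 0]  score +0 (running 16)
row 2: [2, 16, 2] -> [2, 16, 2]  score +0 (running 16)
Board after move:
16  2  0
 2 64  0
 2 16  2

Answer: 16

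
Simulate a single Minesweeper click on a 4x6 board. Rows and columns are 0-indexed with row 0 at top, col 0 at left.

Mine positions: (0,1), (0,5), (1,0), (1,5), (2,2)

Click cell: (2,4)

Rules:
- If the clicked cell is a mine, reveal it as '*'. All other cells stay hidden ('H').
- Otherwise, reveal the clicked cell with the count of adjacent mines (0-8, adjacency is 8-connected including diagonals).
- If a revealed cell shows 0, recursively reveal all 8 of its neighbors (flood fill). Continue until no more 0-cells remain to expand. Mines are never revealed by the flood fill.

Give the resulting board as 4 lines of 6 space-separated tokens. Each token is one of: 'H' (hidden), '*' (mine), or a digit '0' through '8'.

H H H H H H
H H H H H H
H H H H 1 H
H H H H H H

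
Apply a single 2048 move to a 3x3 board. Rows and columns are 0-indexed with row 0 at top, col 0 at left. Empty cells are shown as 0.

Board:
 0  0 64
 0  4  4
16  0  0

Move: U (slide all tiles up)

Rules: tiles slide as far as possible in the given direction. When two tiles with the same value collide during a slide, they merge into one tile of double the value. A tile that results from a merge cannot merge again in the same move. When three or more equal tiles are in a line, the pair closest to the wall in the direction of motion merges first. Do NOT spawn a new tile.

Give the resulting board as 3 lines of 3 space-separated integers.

Slide up:
col 0: [0, 0, 16] -> [16, 0, 0]
col 1: [0, 4, 0] -> [4, 0, 0]
col 2: [64, 4, 0] -> [64, 4, 0]

Answer: 16  4 64
 0  0  4
 0  0  0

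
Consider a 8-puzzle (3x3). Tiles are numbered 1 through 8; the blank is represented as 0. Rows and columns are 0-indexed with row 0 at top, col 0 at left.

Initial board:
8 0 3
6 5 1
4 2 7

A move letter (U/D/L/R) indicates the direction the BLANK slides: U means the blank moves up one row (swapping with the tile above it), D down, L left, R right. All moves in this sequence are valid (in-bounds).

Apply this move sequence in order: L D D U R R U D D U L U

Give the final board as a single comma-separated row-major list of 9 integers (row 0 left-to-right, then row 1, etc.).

Answer: 6, 0, 3, 5, 8, 1, 4, 2, 7

Derivation:
After move 1 (L):
0 8 3
6 5 1
4 2 7

After move 2 (D):
6 8 3
0 5 1
4 2 7

After move 3 (D):
6 8 3
4 5 1
0 2 7

After move 4 (U):
6 8 3
0 5 1
4 2 7

After move 5 (R):
6 8 3
5 0 1
4 2 7

After move 6 (R):
6 8 3
5 1 0
4 2 7

After move 7 (U):
6 8 0
5 1 3
4 2 7

After move 8 (D):
6 8 3
5 1 0
4 2 7

After move 9 (D):
6 8 3
5 1 7
4 2 0

After move 10 (U):
6 8 3
5 1 0
4 2 7

After move 11 (L):
6 8 3
5 0 1
4 2 7

After move 12 (U):
6 0 3
5 8 1
4 2 7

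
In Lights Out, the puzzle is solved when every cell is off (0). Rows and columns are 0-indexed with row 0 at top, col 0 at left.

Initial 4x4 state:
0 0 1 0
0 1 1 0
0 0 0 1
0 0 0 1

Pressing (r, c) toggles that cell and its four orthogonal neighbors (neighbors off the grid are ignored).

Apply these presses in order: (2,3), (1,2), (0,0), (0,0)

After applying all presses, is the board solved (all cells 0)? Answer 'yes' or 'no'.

Answer: yes

Derivation:
After press 1 at (2,3):
0 0 1 0
0 1 1 1
0 0 1 0
0 0 0 0

After press 2 at (1,2):
0 0 0 0
0 0 0 0
0 0 0 0
0 0 0 0

After press 3 at (0,0):
1 1 0 0
1 0 0 0
0 0 0 0
0 0 0 0

After press 4 at (0,0):
0 0 0 0
0 0 0 0
0 0 0 0
0 0 0 0

Lights still on: 0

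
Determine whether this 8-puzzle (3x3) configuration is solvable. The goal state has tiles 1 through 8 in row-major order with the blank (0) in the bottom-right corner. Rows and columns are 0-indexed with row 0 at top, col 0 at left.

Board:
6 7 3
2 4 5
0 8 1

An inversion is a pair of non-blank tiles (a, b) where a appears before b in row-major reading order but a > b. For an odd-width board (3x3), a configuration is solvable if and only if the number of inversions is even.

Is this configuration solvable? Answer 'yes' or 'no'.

Answer: yes

Derivation:
Inversions (pairs i<j in row-major order where tile[i] > tile[j] > 0): 16
16 is even, so the puzzle is solvable.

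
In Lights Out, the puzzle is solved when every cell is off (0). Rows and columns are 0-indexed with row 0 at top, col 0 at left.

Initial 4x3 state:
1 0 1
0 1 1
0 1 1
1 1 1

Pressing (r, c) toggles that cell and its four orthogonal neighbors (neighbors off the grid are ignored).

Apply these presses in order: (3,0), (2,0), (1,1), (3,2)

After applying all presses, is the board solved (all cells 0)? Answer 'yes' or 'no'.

Answer: no

Derivation:
After press 1 at (3,0):
1 0 1
0 1 1
1 1 1
0 0 1

After press 2 at (2,0):
1 0 1
1 1 1
0 0 1
1 0 1

After press 3 at (1,1):
1 1 1
0 0 0
0 1 1
1 0 1

After press 4 at (3,2):
1 1 1
0 0 0
0 1 0
1 1 0

Lights still on: 6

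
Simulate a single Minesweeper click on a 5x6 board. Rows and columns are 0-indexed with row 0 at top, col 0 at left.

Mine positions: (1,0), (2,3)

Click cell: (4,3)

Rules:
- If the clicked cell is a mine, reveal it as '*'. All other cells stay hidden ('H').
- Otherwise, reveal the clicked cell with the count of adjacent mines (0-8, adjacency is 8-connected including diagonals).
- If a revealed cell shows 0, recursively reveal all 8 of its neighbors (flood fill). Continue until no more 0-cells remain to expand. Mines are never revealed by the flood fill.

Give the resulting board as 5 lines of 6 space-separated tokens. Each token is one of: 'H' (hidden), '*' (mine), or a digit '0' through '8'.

H 1 0 0 0 0
H 1 1 1 1 0
1 1 1 H 1 0
0 0 1 1 1 0
0 0 0 0 0 0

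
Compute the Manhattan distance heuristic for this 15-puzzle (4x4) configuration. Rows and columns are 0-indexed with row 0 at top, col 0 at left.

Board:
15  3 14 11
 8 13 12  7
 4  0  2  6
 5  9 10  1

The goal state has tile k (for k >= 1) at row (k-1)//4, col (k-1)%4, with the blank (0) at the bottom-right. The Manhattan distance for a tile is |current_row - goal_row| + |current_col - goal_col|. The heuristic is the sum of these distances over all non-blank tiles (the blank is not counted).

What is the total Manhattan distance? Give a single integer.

Tile 15: at (0,0), goal (3,2), distance |0-3|+|0-2| = 5
Tile 3: at (0,1), goal (0,2), distance |0-0|+|1-2| = 1
Tile 14: at (0,2), goal (3,1), distance |0-3|+|2-1| = 4
Tile 11: at (0,3), goal (2,2), distance |0-2|+|3-2| = 3
Tile 8: at (1,0), goal (1,3), distance |1-1|+|0-3| = 3
Tile 13: at (1,1), goal (3,0), distance |1-3|+|1-0| = 3
Tile 12: at (1,2), goal (2,3), distance |1-2|+|2-3| = 2
Tile 7: at (1,3), goal (1,2), distance |1-1|+|3-2| = 1
Tile 4: at (2,0), goal (0,3), distance |2-0|+|0-3| = 5
Tile 2: at (2,2), goal (0,1), distance |2-0|+|2-1| = 3
Tile 6: at (2,3), goal (1,1), distance |2-1|+|3-1| = 3
Tile 5: at (3,0), goal (1,0), distance |3-1|+|0-0| = 2
Tile 9: at (3,1), goal (2,0), distance |3-2|+|1-0| = 2
Tile 10: at (3,2), goal (2,1), distance |3-2|+|2-1| = 2
Tile 1: at (3,3), goal (0,0), distance |3-0|+|3-0| = 6
Sum: 5 + 1 + 4 + 3 + 3 + 3 + 2 + 1 + 5 + 3 + 3 + 2 + 2 + 2 + 6 = 45

Answer: 45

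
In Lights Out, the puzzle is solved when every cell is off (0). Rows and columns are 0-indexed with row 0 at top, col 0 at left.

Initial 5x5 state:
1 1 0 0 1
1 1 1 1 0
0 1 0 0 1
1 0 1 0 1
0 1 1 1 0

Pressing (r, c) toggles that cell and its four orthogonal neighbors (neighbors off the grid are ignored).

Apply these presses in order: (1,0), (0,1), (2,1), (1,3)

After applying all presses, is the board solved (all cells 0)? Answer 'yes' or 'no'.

Answer: no

Derivation:
After press 1 at (1,0):
0 1 0 0 1
0 0 1 1 0
1 1 0 0 1
1 0 1 0 1
0 1 1 1 0

After press 2 at (0,1):
1 0 1 0 1
0 1 1 1 0
1 1 0 0 1
1 0 1 0 1
0 1 1 1 0

After press 3 at (2,1):
1 0 1 0 1
0 0 1 1 0
0 0 1 0 1
1 1 1 0 1
0 1 1 1 0

After press 4 at (1,3):
1 0 1 1 1
0 0 0 0 1
0 0 1 1 1
1 1 1 0 1
0 1 1 1 0

Lights still on: 15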